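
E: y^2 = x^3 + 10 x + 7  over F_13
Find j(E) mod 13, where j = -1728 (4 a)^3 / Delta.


Delta = -16(4 a^3 + 27 b^2) mod 13 = 8
-1728 * (4 a)^3 = -1728 * (4*10)^3 mod 13 = 1
j = 1 * 8^(-1) mod 13 = 5

j = 5 (mod 13)


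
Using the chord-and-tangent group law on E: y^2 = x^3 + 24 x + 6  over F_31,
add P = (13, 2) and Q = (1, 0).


P != Q, so use the chord formula.
s = (y2 - y1) / (x2 - x1) = (29) / (19) mod 31 = 26
x3 = s^2 - x1 - x2 mod 31 = 26^2 - 13 - 1 = 11
y3 = s (x1 - x3) - y1 mod 31 = 26 * (13 - 11) - 2 = 19

P + Q = (11, 19)


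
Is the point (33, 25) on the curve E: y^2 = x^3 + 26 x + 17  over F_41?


Check whether y^2 = x^3 + 26 x + 17 (mod 41) for (x, y) = (33, 25).
LHS: y^2 = 25^2 mod 41 = 10
RHS: x^3 + 26 x + 17 = 33^3 + 26*33 + 17 mod 41 = 35
LHS != RHS

No, not on the curve


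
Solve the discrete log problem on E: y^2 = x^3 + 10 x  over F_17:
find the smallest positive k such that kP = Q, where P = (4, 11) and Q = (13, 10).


Enumerate multiples of P until we hit Q = (13, 10):
  1P = (4, 11)
  2P = (13, 7)
  3P = (13, 10)
Match found at i = 3.

k = 3


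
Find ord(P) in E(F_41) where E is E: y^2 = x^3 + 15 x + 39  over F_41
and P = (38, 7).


Compute successive multiples of P until we hit O:
  1P = (38, 7)
  2P = (15, 21)
  3P = (21, 29)
  4P = (19, 7)
  5P = (25, 34)
  6P = (9, 40)
  7P = (40, 8)
  8P = (35, 15)
  ... (continuing to 26P)
  26P = O

ord(P) = 26


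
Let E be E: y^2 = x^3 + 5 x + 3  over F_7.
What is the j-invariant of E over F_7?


Delta = -16(4 a^3 + 27 b^2) mod 7 = 5
-1728 * (4 a)^3 = -1728 * (4*5)^3 mod 7 = 6
j = 6 * 5^(-1) mod 7 = 4

j = 4 (mod 7)


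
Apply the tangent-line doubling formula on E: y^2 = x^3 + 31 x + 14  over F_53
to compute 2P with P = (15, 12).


Doubling: s = (3 x1^2 + a) / (2 y1)
s = (3*15^2 + 31) / (2*12) mod 53 = 25
x3 = s^2 - 2 x1 mod 53 = 25^2 - 2*15 = 12
y3 = s (x1 - x3) - y1 mod 53 = 25 * (15 - 12) - 12 = 10

2P = (12, 10)


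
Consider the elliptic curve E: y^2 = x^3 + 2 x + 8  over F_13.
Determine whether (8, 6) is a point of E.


Check whether y^2 = x^3 + 2 x + 8 (mod 13) for (x, y) = (8, 6).
LHS: y^2 = 6^2 mod 13 = 10
RHS: x^3 + 2 x + 8 = 8^3 + 2*8 + 8 mod 13 = 3
LHS != RHS

No, not on the curve


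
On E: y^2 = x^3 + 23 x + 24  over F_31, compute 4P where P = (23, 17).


k = 4 = 100_2 (binary, LSB first: 001)
Double-and-add from P = (23, 17):
  bit 0 = 0: acc unchanged = O
  bit 1 = 0: acc unchanged = O
  bit 2 = 1: acc = O + (13, 3) = (13, 3)

4P = (13, 3)


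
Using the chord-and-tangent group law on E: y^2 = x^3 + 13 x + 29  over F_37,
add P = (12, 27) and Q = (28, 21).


P != Q, so use the chord formula.
s = (y2 - y1) / (x2 - x1) = (31) / (16) mod 37 = 32
x3 = s^2 - x1 - x2 mod 37 = 32^2 - 12 - 28 = 22
y3 = s (x1 - x3) - y1 mod 37 = 32 * (12 - 22) - 27 = 23

P + Q = (22, 23)


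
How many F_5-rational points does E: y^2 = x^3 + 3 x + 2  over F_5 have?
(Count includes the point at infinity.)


For each x in F_5, count y with y^2 = x^3 + 3 x + 2 mod 5:
  x = 1: RHS = 1, y in [1, 4]  -> 2 point(s)
  x = 2: RHS = 1, y in [1, 4]  -> 2 point(s)
Affine points: 4. Add the point at infinity: total = 5.

#E(F_5) = 5


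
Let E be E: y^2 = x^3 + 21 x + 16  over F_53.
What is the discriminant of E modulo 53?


4 a^3 + 27 b^2 = 4*21^3 + 27*16^2 = 37044 + 6912 = 43956
Delta = -16 * (43956) = -703296
Delta mod 53 = 14

Delta = 14 (mod 53)


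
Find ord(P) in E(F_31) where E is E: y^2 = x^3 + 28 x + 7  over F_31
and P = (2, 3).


Compute successive multiples of P until we hit O:
  1P = (2, 3)
  2P = (6, 22)
  3P = (1, 25)
  4P = (16, 26)
  5P = (7, 22)
  6P = (29, 6)
  7P = (18, 9)
  8P = (0, 21)
  ... (continuing to 37P)
  37P = O

ord(P) = 37


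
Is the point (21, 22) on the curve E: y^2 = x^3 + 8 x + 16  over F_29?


Check whether y^2 = x^3 + 8 x + 16 (mod 29) for (x, y) = (21, 22).
LHS: y^2 = 22^2 mod 29 = 20
RHS: x^3 + 8 x + 16 = 21^3 + 8*21 + 16 mod 29 = 20
LHS = RHS

Yes, on the curve


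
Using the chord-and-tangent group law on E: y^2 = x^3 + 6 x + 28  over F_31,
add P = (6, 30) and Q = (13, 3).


P != Q, so use the chord formula.
s = (y2 - y1) / (x2 - x1) = (4) / (7) mod 31 = 5
x3 = s^2 - x1 - x2 mod 31 = 5^2 - 6 - 13 = 6
y3 = s (x1 - x3) - y1 mod 31 = 5 * (6 - 6) - 30 = 1

P + Q = (6, 1)


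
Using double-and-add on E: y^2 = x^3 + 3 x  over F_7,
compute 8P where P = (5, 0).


k = 8 = 1000_2 (binary, LSB first: 0001)
Double-and-add from P = (5, 0):
  bit 0 = 0: acc unchanged = O
  bit 1 = 0: acc unchanged = O
  bit 2 = 0: acc unchanged = O
  bit 3 = 1: acc = O + O = O

8P = O


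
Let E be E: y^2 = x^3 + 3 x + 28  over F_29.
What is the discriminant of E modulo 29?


4 a^3 + 27 b^2 = 4*3^3 + 27*28^2 = 108 + 21168 = 21276
Delta = -16 * (21276) = -340416
Delta mod 29 = 15

Delta = 15 (mod 29)


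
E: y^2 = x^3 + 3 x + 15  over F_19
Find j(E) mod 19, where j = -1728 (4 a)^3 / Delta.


Delta = -16(4 a^3 + 27 b^2) mod 19 = 5
-1728 * (4 a)^3 = -1728 * (4*3)^3 mod 19 = 18
j = 18 * 5^(-1) mod 19 = 15

j = 15 (mod 19)


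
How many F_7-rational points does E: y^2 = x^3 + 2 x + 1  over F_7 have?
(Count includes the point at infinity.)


For each x in F_7, count y with y^2 = x^3 + 2 x + 1 mod 7:
  x = 0: RHS = 1, y in [1, 6]  -> 2 point(s)
  x = 1: RHS = 4, y in [2, 5]  -> 2 point(s)
Affine points: 4. Add the point at infinity: total = 5.

#E(F_7) = 5


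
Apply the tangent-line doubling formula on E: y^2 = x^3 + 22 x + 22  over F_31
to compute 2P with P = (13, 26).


Doubling: s = (3 x1^2 + a) / (2 y1)
s = (3*13^2 + 22) / (2*26) mod 31 = 6
x3 = s^2 - 2 x1 mod 31 = 6^2 - 2*13 = 10
y3 = s (x1 - x3) - y1 mod 31 = 6 * (13 - 10) - 26 = 23

2P = (10, 23)


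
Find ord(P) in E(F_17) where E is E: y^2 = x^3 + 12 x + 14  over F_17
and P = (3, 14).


Compute successive multiples of P until we hit O:
  1P = (3, 14)
  2P = (15, 13)
  3P = (14, 11)
  4P = (13, 15)
  5P = (9, 16)
  6P = (7, 13)
  7P = (6, 8)
  8P = (12, 4)
  ... (continuing to 21P)
  21P = O

ord(P) = 21


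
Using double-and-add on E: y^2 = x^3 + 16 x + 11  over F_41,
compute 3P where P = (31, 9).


k = 3 = 11_2 (binary, LSB first: 11)
Double-and-add from P = (31, 9):
  bit 0 = 1: acc = O + (31, 9) = (31, 9)
  bit 1 = 1: acc = (31, 9) + (25, 28) = (3, 39)

3P = (3, 39)


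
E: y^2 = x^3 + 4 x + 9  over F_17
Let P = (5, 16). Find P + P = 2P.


Doubling: s = (3 x1^2 + a) / (2 y1)
s = (3*5^2 + 4) / (2*16) mod 17 = 3
x3 = s^2 - 2 x1 mod 17 = 3^2 - 2*5 = 16
y3 = s (x1 - x3) - y1 mod 17 = 3 * (5 - 16) - 16 = 2

2P = (16, 2)


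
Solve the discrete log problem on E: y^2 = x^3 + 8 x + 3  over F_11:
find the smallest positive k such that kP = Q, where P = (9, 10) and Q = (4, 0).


Enumerate multiples of P until we hit Q = (4, 0):
  1P = (9, 10)
  2P = (5, 5)
  3P = (2, 7)
  4P = (4, 0)
Match found at i = 4.

k = 4


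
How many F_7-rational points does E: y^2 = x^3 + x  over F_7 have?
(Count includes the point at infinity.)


For each x in F_7, count y with y^2 = x^3 + 1 x + 0 mod 7:
  x = 0: RHS = 0, y in [0]  -> 1 point(s)
  x = 1: RHS = 2, y in [3, 4]  -> 2 point(s)
  x = 3: RHS = 2, y in [3, 4]  -> 2 point(s)
  x = 5: RHS = 4, y in [2, 5]  -> 2 point(s)
Affine points: 7. Add the point at infinity: total = 8.

#E(F_7) = 8


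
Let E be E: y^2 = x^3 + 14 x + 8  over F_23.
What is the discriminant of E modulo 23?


4 a^3 + 27 b^2 = 4*14^3 + 27*8^2 = 10976 + 1728 = 12704
Delta = -16 * (12704) = -203264
Delta mod 23 = 10

Delta = 10 (mod 23)


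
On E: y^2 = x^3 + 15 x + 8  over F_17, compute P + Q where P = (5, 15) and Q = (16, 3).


P != Q, so use the chord formula.
s = (y2 - y1) / (x2 - x1) = (5) / (11) mod 17 = 2
x3 = s^2 - x1 - x2 mod 17 = 2^2 - 5 - 16 = 0
y3 = s (x1 - x3) - y1 mod 17 = 2 * (5 - 0) - 15 = 12

P + Q = (0, 12)


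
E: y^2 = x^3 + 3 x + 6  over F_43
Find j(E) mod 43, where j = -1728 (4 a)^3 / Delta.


Delta = -16(4 a^3 + 27 b^2) mod 43 = 6
-1728 * (4 a)^3 = -1728 * (4*3)^3 mod 43 = 22
j = 22 * 6^(-1) mod 43 = 18

j = 18 (mod 43)


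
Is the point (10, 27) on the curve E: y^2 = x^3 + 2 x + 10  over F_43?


Check whether y^2 = x^3 + 2 x + 10 (mod 43) for (x, y) = (10, 27).
LHS: y^2 = 27^2 mod 43 = 41
RHS: x^3 + 2 x + 10 = 10^3 + 2*10 + 10 mod 43 = 41
LHS = RHS

Yes, on the curve


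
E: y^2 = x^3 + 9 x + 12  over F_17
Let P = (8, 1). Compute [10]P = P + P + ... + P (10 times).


k = 10 = 1010_2 (binary, LSB first: 0101)
Double-and-add from P = (8, 1):
  bit 0 = 0: acc unchanged = O
  bit 1 = 1: acc = O + (16, 11) = (16, 11)
  bit 2 = 0: acc unchanged = (16, 11)
  bit 3 = 1: acc = (16, 11) + (2, 2) = (8, 16)

10P = (8, 16)


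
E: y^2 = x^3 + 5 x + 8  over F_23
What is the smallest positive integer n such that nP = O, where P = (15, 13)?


Compute successive multiples of P until we hit O:
  1P = (15, 13)
  2P = (22, 18)
  3P = (2, 16)
  4P = (10, 0)
  5P = (2, 7)
  6P = (22, 5)
  7P = (15, 10)
  8P = O

ord(P) = 8


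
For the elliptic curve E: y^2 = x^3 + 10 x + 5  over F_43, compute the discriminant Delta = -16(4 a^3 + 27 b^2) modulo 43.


4 a^3 + 27 b^2 = 4*10^3 + 27*5^2 = 4000 + 675 = 4675
Delta = -16 * (4675) = -74800
Delta mod 43 = 20

Delta = 20 (mod 43)


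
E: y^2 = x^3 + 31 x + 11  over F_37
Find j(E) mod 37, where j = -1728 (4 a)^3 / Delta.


Delta = -16(4 a^3 + 27 b^2) mod 37 = 32
-1728 * (4 a)^3 = -1728 * (4*31)^3 mod 37 = 6
j = 6 * 32^(-1) mod 37 = 21

j = 21 (mod 37)


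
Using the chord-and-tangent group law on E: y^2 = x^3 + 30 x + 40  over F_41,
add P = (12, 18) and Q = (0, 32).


P != Q, so use the chord formula.
s = (y2 - y1) / (x2 - x1) = (14) / (29) mod 41 = 33
x3 = s^2 - x1 - x2 mod 41 = 33^2 - 12 - 0 = 11
y3 = s (x1 - x3) - y1 mod 41 = 33 * (12 - 11) - 18 = 15

P + Q = (11, 15)


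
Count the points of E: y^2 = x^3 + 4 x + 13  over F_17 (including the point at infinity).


For each x in F_17, count y with y^2 = x^3 + 4 x + 13 mod 17:
  x = 0: RHS = 13, y in [8, 9]  -> 2 point(s)
  x = 1: RHS = 1, y in [1, 16]  -> 2 point(s)
  x = 3: RHS = 1, y in [1, 16]  -> 2 point(s)
  x = 4: RHS = 8, y in [5, 12]  -> 2 point(s)
  x = 6: RHS = 15, y in [7, 10]  -> 2 point(s)
  x = 8: RHS = 13, y in [8, 9]  -> 2 point(s)
  x = 9: RHS = 13, y in [8, 9]  -> 2 point(s)
  x = 10: RHS = 16, y in [4, 13]  -> 2 point(s)
  x = 12: RHS = 4, y in [2, 15]  -> 2 point(s)
  x = 13: RHS = 1, y in [1, 16]  -> 2 point(s)
  x = 14: RHS = 8, y in [5, 12]  -> 2 point(s)
  x = 16: RHS = 8, y in [5, 12]  -> 2 point(s)
Affine points: 24. Add the point at infinity: total = 25.

#E(F_17) = 25


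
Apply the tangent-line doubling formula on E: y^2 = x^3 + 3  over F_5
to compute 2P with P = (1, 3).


Doubling: s = (3 x1^2 + a) / (2 y1)
s = (3*1^2 + 0) / (2*3) mod 5 = 3
x3 = s^2 - 2 x1 mod 5 = 3^2 - 2*1 = 2
y3 = s (x1 - x3) - y1 mod 5 = 3 * (1 - 2) - 3 = 4

2P = (2, 4)


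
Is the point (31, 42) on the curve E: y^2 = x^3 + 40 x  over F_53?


Check whether y^2 = x^3 + 40 x + 0 (mod 53) for (x, y) = (31, 42).
LHS: y^2 = 42^2 mod 53 = 15
RHS: x^3 + 40 x + 0 = 31^3 + 40*31 + 0 mod 53 = 26
LHS != RHS

No, not on the curve


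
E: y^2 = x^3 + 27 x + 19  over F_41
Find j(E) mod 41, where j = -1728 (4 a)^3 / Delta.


Delta = -16(4 a^3 + 27 b^2) mod 41 = 25
-1728 * (4 a)^3 = -1728 * (4*27)^3 mod 41 = 37
j = 37 * 25^(-1) mod 41 = 31

j = 31 (mod 41)


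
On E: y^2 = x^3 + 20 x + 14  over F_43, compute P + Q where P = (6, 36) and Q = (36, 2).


P != Q, so use the chord formula.
s = (y2 - y1) / (x2 - x1) = (9) / (30) mod 43 = 39
x3 = s^2 - x1 - x2 mod 43 = 39^2 - 6 - 36 = 17
y3 = s (x1 - x3) - y1 mod 43 = 39 * (6 - 17) - 36 = 8

P + Q = (17, 8)


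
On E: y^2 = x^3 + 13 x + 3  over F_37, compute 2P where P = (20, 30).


Doubling: s = (3 x1^2 + a) / (2 y1)
s = (3*20^2 + 13) / (2*30) mod 37 = 27
x3 = s^2 - 2 x1 mod 37 = 27^2 - 2*20 = 23
y3 = s (x1 - x3) - y1 mod 37 = 27 * (20 - 23) - 30 = 0

2P = (23, 0)


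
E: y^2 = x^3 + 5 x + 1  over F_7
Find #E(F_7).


For each x in F_7, count y with y^2 = x^3 + 5 x + 1 mod 7:
  x = 0: RHS = 1, y in [1, 6]  -> 2 point(s)
  x = 1: RHS = 0, y in [0]  -> 1 point(s)
  x = 3: RHS = 1, y in [1, 6]  -> 2 point(s)
  x = 4: RHS = 1, y in [1, 6]  -> 2 point(s)
  x = 5: RHS = 4, y in [2, 5]  -> 2 point(s)
  x = 6: RHS = 2, y in [3, 4]  -> 2 point(s)
Affine points: 11. Add the point at infinity: total = 12.

#E(F_7) = 12


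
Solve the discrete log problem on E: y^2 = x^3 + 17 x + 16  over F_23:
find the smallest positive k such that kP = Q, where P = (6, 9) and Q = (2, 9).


Enumerate multiples of P until we hit Q = (2, 9):
  1P = (6, 9)
  2P = (15, 9)
  3P = (2, 14)
  4P = (18, 6)
  5P = (12, 4)
  6P = (14, 13)
  7P = (9, 1)
  8P = (10, 17)
  9P = (11, 4)
  10P = (7, 15)
  11P = (0, 4)
  12P = (3, 5)
  13P = (3, 18)
  14P = (0, 19)
  15P = (7, 8)
  16P = (11, 19)
  17P = (10, 6)
  18P = (9, 22)
  19P = (14, 10)
  20P = (12, 19)
  21P = (18, 17)
  22P = (2, 9)
Match found at i = 22.

k = 22


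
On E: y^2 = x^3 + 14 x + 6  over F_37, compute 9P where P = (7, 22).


k = 9 = 1001_2 (binary, LSB first: 1001)
Double-and-add from P = (7, 22):
  bit 0 = 1: acc = O + (7, 22) = (7, 22)
  bit 1 = 0: acc unchanged = (7, 22)
  bit 2 = 0: acc unchanged = (7, 22)
  bit 3 = 1: acc = (7, 22) + (35, 28) = (16, 21)

9P = (16, 21)


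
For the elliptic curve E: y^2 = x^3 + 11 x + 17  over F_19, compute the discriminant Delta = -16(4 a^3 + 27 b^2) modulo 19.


4 a^3 + 27 b^2 = 4*11^3 + 27*17^2 = 5324 + 7803 = 13127
Delta = -16 * (13127) = -210032
Delta mod 19 = 13

Delta = 13 (mod 19)


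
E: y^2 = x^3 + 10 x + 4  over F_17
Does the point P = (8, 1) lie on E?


Check whether y^2 = x^3 + 10 x + 4 (mod 17) for (x, y) = (8, 1).
LHS: y^2 = 1^2 mod 17 = 1
RHS: x^3 + 10 x + 4 = 8^3 + 10*8 + 4 mod 17 = 1
LHS = RHS

Yes, on the curve


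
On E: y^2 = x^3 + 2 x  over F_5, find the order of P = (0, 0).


Compute successive multiples of P until we hit O:
  1P = (0, 0)
  2P = O

ord(P) = 2


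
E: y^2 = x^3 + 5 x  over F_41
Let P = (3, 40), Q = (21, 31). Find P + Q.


P != Q, so use the chord formula.
s = (y2 - y1) / (x2 - x1) = (32) / (18) mod 41 = 20
x3 = s^2 - x1 - x2 mod 41 = 20^2 - 3 - 21 = 7
y3 = s (x1 - x3) - y1 mod 41 = 20 * (3 - 7) - 40 = 3

P + Q = (7, 3)


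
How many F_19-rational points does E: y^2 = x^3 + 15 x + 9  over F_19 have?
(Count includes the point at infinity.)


For each x in F_19, count y with y^2 = x^3 + 15 x + 9 mod 19:
  x = 0: RHS = 9, y in [3, 16]  -> 2 point(s)
  x = 1: RHS = 6, y in [5, 14]  -> 2 point(s)
  x = 2: RHS = 9, y in [3, 16]  -> 2 point(s)
  x = 3: RHS = 5, y in [9, 10]  -> 2 point(s)
  x = 4: RHS = 0, y in [0]  -> 1 point(s)
  x = 5: RHS = 0, y in [0]  -> 1 point(s)
  x = 6: RHS = 11, y in [7, 12]  -> 2 point(s)
  x = 7: RHS = 1, y in [1, 18]  -> 2 point(s)
  x = 10: RHS = 0, y in [0]  -> 1 point(s)
  x = 11: RHS = 4, y in [2, 17]  -> 2 point(s)
  x = 12: RHS = 17, y in [6, 13]  -> 2 point(s)
  x = 13: RHS = 7, y in [8, 11]  -> 2 point(s)
  x = 17: RHS = 9, y in [3, 16]  -> 2 point(s)
Affine points: 23. Add the point at infinity: total = 24.

#E(F_19) = 24


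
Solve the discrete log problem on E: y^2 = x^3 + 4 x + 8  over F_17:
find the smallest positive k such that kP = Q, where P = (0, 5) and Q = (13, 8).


Enumerate multiples of P until we hit Q = (13, 8):
  1P = (0, 5)
  2P = (9, 5)
  3P = (8, 12)
  4P = (1, 9)
  5P = (15, 3)
  6P = (3, 9)
  7P = (12, 13)
  8P = (13, 9)
  9P = (5, 0)
  10P = (13, 8)
Match found at i = 10.

k = 10


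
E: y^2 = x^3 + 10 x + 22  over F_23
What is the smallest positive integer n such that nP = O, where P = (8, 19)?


Compute successive multiples of P until we hit O:
  1P = (8, 19)
  2P = (2, 2)
  3P = (14, 10)
  4P = (9, 17)
  5P = (10, 8)
  6P = (18, 13)
  7P = (13, 7)
  8P = (5, 6)
  ... (continuing to 18P)
  18P = O

ord(P) = 18


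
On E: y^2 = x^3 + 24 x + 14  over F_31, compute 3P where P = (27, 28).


k = 3 = 11_2 (binary, LSB first: 11)
Double-and-add from P = (27, 28):
  bit 0 = 1: acc = O + (27, 28) = (27, 28)
  bit 1 = 1: acc = (27, 28) + (28, 15) = (21, 18)

3P = (21, 18)


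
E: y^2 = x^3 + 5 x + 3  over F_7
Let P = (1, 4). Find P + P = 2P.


Doubling: s = (3 x1^2 + a) / (2 y1)
s = (3*1^2 + 5) / (2*4) mod 7 = 1
x3 = s^2 - 2 x1 mod 7 = 1^2 - 2*1 = 6
y3 = s (x1 - x3) - y1 mod 7 = 1 * (1 - 6) - 4 = 5

2P = (6, 5)


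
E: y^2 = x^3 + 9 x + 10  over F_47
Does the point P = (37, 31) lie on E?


Check whether y^2 = x^3 + 9 x + 10 (mod 47) for (x, y) = (37, 31).
LHS: y^2 = 31^2 mod 47 = 21
RHS: x^3 + 9 x + 10 = 37^3 + 9*37 + 10 mod 47 = 1
LHS != RHS

No, not on the curve


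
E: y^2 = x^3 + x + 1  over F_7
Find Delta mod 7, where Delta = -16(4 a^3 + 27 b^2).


4 a^3 + 27 b^2 = 4*1^3 + 27*1^2 = 4 + 27 = 31
Delta = -16 * (31) = -496
Delta mod 7 = 1

Delta = 1 (mod 7)


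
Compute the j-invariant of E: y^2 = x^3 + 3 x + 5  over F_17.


Delta = -16(4 a^3 + 27 b^2) mod 17 = 1
-1728 * (4 a)^3 = -1728 * (4*3)^3 mod 17 = 15
j = 15 * 1^(-1) mod 17 = 15

j = 15 (mod 17)


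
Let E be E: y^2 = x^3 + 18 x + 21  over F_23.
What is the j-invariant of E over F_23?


Delta = -16(4 a^3 + 27 b^2) mod 23 = 16
-1728 * (4 a)^3 = -1728 * (4*18)^3 mod 23 = 11
j = 11 * 16^(-1) mod 23 = 5

j = 5 (mod 23)


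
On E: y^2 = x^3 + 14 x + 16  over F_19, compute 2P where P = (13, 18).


Doubling: s = (3 x1^2 + a) / (2 y1)
s = (3*13^2 + 14) / (2*18) mod 19 = 15
x3 = s^2 - 2 x1 mod 19 = 15^2 - 2*13 = 9
y3 = s (x1 - x3) - y1 mod 19 = 15 * (13 - 9) - 18 = 4

2P = (9, 4)


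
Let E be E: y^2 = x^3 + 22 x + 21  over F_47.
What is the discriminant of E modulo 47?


4 a^3 + 27 b^2 = 4*22^3 + 27*21^2 = 42592 + 11907 = 54499
Delta = -16 * (54499) = -871984
Delta mod 47 = 7

Delta = 7 (mod 47)


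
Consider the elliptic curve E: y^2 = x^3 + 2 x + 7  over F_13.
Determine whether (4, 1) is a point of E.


Check whether y^2 = x^3 + 2 x + 7 (mod 13) for (x, y) = (4, 1).
LHS: y^2 = 1^2 mod 13 = 1
RHS: x^3 + 2 x + 7 = 4^3 + 2*4 + 7 mod 13 = 1
LHS = RHS

Yes, on the curve


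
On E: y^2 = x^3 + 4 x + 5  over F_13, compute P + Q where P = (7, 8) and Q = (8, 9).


P != Q, so use the chord formula.
s = (y2 - y1) / (x2 - x1) = (1) / (1) mod 13 = 1
x3 = s^2 - x1 - x2 mod 13 = 1^2 - 7 - 8 = 12
y3 = s (x1 - x3) - y1 mod 13 = 1 * (7 - 12) - 8 = 0

P + Q = (12, 0)


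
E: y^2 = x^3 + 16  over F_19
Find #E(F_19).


For each x in F_19, count y with y^2 = x^3 + 0 x + 16 mod 19:
  x = 0: RHS = 16, y in [4, 15]  -> 2 point(s)
  x = 1: RHS = 17, y in [6, 13]  -> 2 point(s)
  x = 2: RHS = 5, y in [9, 10]  -> 2 point(s)
  x = 3: RHS = 5, y in [9, 10]  -> 2 point(s)
  x = 4: RHS = 4, y in [2, 17]  -> 2 point(s)
  x = 6: RHS = 4, y in [2, 17]  -> 2 point(s)
  x = 7: RHS = 17, y in [6, 13]  -> 2 point(s)
  x = 9: RHS = 4, y in [2, 17]  -> 2 point(s)
  x = 10: RHS = 9, y in [3, 16]  -> 2 point(s)
  x = 11: RHS = 17, y in [6, 13]  -> 2 point(s)
  x = 13: RHS = 9, y in [3, 16]  -> 2 point(s)
  x = 14: RHS = 5, y in [9, 10]  -> 2 point(s)
  x = 15: RHS = 9, y in [3, 16]  -> 2 point(s)
Affine points: 26. Add the point at infinity: total = 27.

#E(F_19) = 27


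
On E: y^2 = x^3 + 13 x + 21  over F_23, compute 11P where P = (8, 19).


k = 11 = 1011_2 (binary, LSB first: 1101)
Double-and-add from P = (8, 19):
  bit 0 = 1: acc = O + (8, 19) = (8, 19)
  bit 1 = 1: acc = (8, 19) + (20, 1) = (3, 8)
  bit 2 = 0: acc unchanged = (3, 8)
  bit 3 = 1: acc = (3, 8) + (1, 14) = (5, 21)

11P = (5, 21)


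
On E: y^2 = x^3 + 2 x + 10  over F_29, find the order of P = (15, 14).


Compute successive multiples of P until we hit O:
  1P = (15, 14)
  2P = (12, 14)
  3P = (2, 15)
  4P = (6, 21)
  5P = (24, 22)
  6P = (18, 22)
  7P = (16, 22)
  8P = (4, 16)
  ... (continuing to 18P)
  18P = O

ord(P) = 18


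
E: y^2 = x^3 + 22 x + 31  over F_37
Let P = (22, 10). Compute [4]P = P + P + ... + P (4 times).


k = 4 = 100_2 (binary, LSB first: 001)
Double-and-add from P = (22, 10):
  bit 0 = 0: acc unchanged = O
  bit 1 = 0: acc unchanged = O
  bit 2 = 1: acc = O + (26, 30) = (26, 30)

4P = (26, 30)


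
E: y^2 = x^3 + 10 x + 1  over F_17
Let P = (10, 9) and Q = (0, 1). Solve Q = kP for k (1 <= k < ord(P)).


Enumerate multiples of P until we hit Q = (0, 1):
  1P = (10, 9)
  2P = (13, 13)
  3P = (9, 15)
  4P = (0, 16)
  5P = (8, 10)
  6P = (12, 9)
  7P = (12, 8)
  8P = (8, 7)
  9P = (0, 1)
Match found at i = 9.

k = 9


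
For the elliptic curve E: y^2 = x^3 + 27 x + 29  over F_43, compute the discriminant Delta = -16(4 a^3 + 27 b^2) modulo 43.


4 a^3 + 27 b^2 = 4*27^3 + 27*29^2 = 78732 + 22707 = 101439
Delta = -16 * (101439) = -1623024
Delta mod 43 = 11

Delta = 11 (mod 43)


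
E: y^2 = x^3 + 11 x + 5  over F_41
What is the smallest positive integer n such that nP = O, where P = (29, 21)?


Compute successive multiples of P until we hit O:
  1P = (29, 21)
  2P = (6, 0)
  3P = (29, 20)
  4P = O

ord(P) = 4


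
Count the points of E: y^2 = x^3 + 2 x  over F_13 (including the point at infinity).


For each x in F_13, count y with y^2 = x^3 + 2 x + 0 mod 13:
  x = 0: RHS = 0, y in [0]  -> 1 point(s)
  x = 1: RHS = 3, y in [4, 9]  -> 2 point(s)
  x = 2: RHS = 12, y in [5, 8]  -> 2 point(s)
  x = 11: RHS = 1, y in [1, 12]  -> 2 point(s)
  x = 12: RHS = 10, y in [6, 7]  -> 2 point(s)
Affine points: 9. Add the point at infinity: total = 10.

#E(F_13) = 10


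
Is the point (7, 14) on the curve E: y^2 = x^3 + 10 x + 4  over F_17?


Check whether y^2 = x^3 + 10 x + 4 (mod 17) for (x, y) = (7, 14).
LHS: y^2 = 14^2 mod 17 = 9
RHS: x^3 + 10 x + 4 = 7^3 + 10*7 + 4 mod 17 = 9
LHS = RHS

Yes, on the curve


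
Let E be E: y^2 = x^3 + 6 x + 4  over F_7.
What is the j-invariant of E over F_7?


Delta = -16(4 a^3 + 27 b^2) mod 7 = 5
-1728 * (4 a)^3 = -1728 * (4*6)^3 mod 7 = 6
j = 6 * 5^(-1) mod 7 = 4

j = 4 (mod 7)


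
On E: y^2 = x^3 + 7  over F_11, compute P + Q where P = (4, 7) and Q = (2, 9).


P != Q, so use the chord formula.
s = (y2 - y1) / (x2 - x1) = (2) / (9) mod 11 = 10
x3 = s^2 - x1 - x2 mod 11 = 10^2 - 4 - 2 = 6
y3 = s (x1 - x3) - y1 mod 11 = 10 * (4 - 6) - 7 = 6

P + Q = (6, 6)


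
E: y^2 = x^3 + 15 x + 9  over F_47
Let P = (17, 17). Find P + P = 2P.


Doubling: s = (3 x1^2 + a) / (2 y1)
s = (3*17^2 + 15) / (2*17) mod 47 = 37
x3 = s^2 - 2 x1 mod 47 = 37^2 - 2*17 = 19
y3 = s (x1 - x3) - y1 mod 47 = 37 * (17 - 19) - 17 = 3

2P = (19, 3)


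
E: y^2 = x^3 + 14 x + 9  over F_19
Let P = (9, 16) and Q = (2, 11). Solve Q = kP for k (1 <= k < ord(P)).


Enumerate multiples of P until we hit Q = (2, 11):
  1P = (9, 16)
  2P = (8, 14)
  3P = (6, 9)
  4P = (1, 9)
  5P = (16, 4)
  6P = (14, 17)
  7P = (12, 10)
  8P = (2, 8)
  9P = (0, 16)
  10P = (10, 3)
  11P = (17, 12)
  12P = (17, 7)
  13P = (10, 16)
  14P = (0, 3)
  15P = (2, 11)
Match found at i = 15.

k = 15


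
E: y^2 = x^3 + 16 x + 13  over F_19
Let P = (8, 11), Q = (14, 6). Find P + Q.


P != Q, so use the chord formula.
s = (y2 - y1) / (x2 - x1) = (14) / (6) mod 19 = 15
x3 = s^2 - x1 - x2 mod 19 = 15^2 - 8 - 14 = 13
y3 = s (x1 - x3) - y1 mod 19 = 15 * (8 - 13) - 11 = 9

P + Q = (13, 9)


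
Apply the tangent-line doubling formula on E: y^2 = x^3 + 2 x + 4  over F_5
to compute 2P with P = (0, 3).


Doubling: s = (3 x1^2 + a) / (2 y1)
s = (3*0^2 + 2) / (2*3) mod 5 = 2
x3 = s^2 - 2 x1 mod 5 = 2^2 - 2*0 = 4
y3 = s (x1 - x3) - y1 mod 5 = 2 * (0 - 4) - 3 = 4

2P = (4, 4)


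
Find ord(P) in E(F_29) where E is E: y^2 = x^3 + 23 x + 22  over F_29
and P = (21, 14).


Compute successive multiples of P until we hit O:
  1P = (21, 14)
  2P = (15, 1)
  3P = (13, 13)
  4P = (0, 14)
  5P = (8, 15)
  6P = (23, 4)
  7P = (10, 18)
  8P = (7, 2)
  ... (continuing to 33P)
  33P = O

ord(P) = 33


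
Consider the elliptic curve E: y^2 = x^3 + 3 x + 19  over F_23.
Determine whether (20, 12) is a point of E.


Check whether y^2 = x^3 + 3 x + 19 (mod 23) for (x, y) = (20, 12).
LHS: y^2 = 12^2 mod 23 = 6
RHS: x^3 + 3 x + 19 = 20^3 + 3*20 + 19 mod 23 = 6
LHS = RHS

Yes, on the curve


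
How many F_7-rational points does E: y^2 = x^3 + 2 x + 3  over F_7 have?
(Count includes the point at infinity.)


For each x in F_7, count y with y^2 = x^3 + 2 x + 3 mod 7:
  x = 2: RHS = 1, y in [1, 6]  -> 2 point(s)
  x = 3: RHS = 1, y in [1, 6]  -> 2 point(s)
  x = 6: RHS = 0, y in [0]  -> 1 point(s)
Affine points: 5. Add the point at infinity: total = 6.

#E(F_7) = 6


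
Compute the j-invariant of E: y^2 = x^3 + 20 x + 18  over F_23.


Delta = -16(4 a^3 + 27 b^2) mod 23 = 13
-1728 * (4 a)^3 = -1728 * (4*20)^3 mod 23 = 9
j = 9 * 13^(-1) mod 23 = 6

j = 6 (mod 23)


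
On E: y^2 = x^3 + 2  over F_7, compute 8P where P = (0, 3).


k = 8 = 1000_2 (binary, LSB first: 0001)
Double-and-add from P = (0, 3):
  bit 0 = 0: acc unchanged = O
  bit 1 = 0: acc unchanged = O
  bit 2 = 0: acc unchanged = O
  bit 3 = 1: acc = O + (0, 4) = (0, 4)

8P = (0, 4)


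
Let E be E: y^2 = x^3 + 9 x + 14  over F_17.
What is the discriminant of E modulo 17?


4 a^3 + 27 b^2 = 4*9^3 + 27*14^2 = 2916 + 5292 = 8208
Delta = -16 * (8208) = -131328
Delta mod 17 = 14

Delta = 14 (mod 17)


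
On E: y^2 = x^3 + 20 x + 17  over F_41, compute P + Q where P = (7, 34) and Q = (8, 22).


P != Q, so use the chord formula.
s = (y2 - y1) / (x2 - x1) = (29) / (1) mod 41 = 29
x3 = s^2 - x1 - x2 mod 41 = 29^2 - 7 - 8 = 6
y3 = s (x1 - x3) - y1 mod 41 = 29 * (7 - 6) - 34 = 36

P + Q = (6, 36)


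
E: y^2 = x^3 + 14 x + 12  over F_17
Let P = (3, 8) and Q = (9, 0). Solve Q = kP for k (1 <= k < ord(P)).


Enumerate multiples of P until we hit Q = (9, 0):
  1P = (3, 8)
  2P = (9, 0)
Match found at i = 2.

k = 2


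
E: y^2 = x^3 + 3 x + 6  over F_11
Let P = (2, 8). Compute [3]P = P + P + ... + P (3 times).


k = 3 = 11_2 (binary, LSB first: 11)
Double-and-add from P = (2, 8):
  bit 0 = 1: acc = O + (2, 8) = (2, 8)
  bit 1 = 1: acc = (2, 8) + (5, 5) = (5, 6)

3P = (5, 6)


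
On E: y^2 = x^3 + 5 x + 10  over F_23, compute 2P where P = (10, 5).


Doubling: s = (3 x1^2 + a) / (2 y1)
s = (3*10^2 + 5) / (2*5) mod 23 = 19
x3 = s^2 - 2 x1 mod 23 = 19^2 - 2*10 = 19
y3 = s (x1 - x3) - y1 mod 23 = 19 * (10 - 19) - 5 = 8

2P = (19, 8)


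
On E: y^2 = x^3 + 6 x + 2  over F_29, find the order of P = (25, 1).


Compute successive multiples of P until we hit O:
  1P = (25, 1)
  2P = (12, 2)
  3P = (15, 25)
  4P = (11, 6)
  5P = (6, 15)
  6P = (22, 9)
  7P = (2, 15)
  8P = (1, 26)
  ... (continuing to 22P)
  22P = O

ord(P) = 22


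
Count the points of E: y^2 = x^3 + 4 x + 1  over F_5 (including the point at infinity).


For each x in F_5, count y with y^2 = x^3 + 4 x + 1 mod 5:
  x = 0: RHS = 1, y in [1, 4]  -> 2 point(s)
  x = 1: RHS = 1, y in [1, 4]  -> 2 point(s)
  x = 3: RHS = 0, y in [0]  -> 1 point(s)
  x = 4: RHS = 1, y in [1, 4]  -> 2 point(s)
Affine points: 7. Add the point at infinity: total = 8.

#E(F_5) = 8


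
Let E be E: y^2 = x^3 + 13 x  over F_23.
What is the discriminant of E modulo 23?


4 a^3 + 27 b^2 = 4*13^3 + 27*0^2 = 8788 + 0 = 8788
Delta = -16 * (8788) = -140608
Delta mod 23 = 14

Delta = 14 (mod 23)


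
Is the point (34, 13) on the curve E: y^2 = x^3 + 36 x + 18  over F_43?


Check whether y^2 = x^3 + 36 x + 18 (mod 43) for (x, y) = (34, 13).
LHS: y^2 = 13^2 mod 43 = 40
RHS: x^3 + 36 x + 18 = 34^3 + 36*34 + 18 mod 43 = 40
LHS = RHS

Yes, on the curve


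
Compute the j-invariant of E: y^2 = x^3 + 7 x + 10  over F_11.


Delta = -16(4 a^3 + 27 b^2) mod 11 = 1
-1728 * (4 a)^3 = -1728 * (4*7)^3 mod 11 = 4
j = 4 * 1^(-1) mod 11 = 4

j = 4 (mod 11)


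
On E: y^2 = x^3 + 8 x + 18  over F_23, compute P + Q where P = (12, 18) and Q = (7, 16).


P != Q, so use the chord formula.
s = (y2 - y1) / (x2 - x1) = (21) / (18) mod 23 = 5
x3 = s^2 - x1 - x2 mod 23 = 5^2 - 12 - 7 = 6
y3 = s (x1 - x3) - y1 mod 23 = 5 * (12 - 6) - 18 = 12

P + Q = (6, 12)


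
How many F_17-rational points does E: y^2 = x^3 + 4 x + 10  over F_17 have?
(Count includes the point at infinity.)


For each x in F_17, count y with y^2 = x^3 + 4 x + 10 mod 17:
  x = 1: RHS = 15, y in [7, 10]  -> 2 point(s)
  x = 2: RHS = 9, y in [3, 14]  -> 2 point(s)
  x = 3: RHS = 15, y in [7, 10]  -> 2 point(s)
  x = 5: RHS = 2, y in [6, 11]  -> 2 point(s)
  x = 10: RHS = 13, y in [8, 9]  -> 2 point(s)
  x = 11: RHS = 8, y in [5, 12]  -> 2 point(s)
  x = 12: RHS = 1, y in [1, 16]  -> 2 point(s)
  x = 13: RHS = 15, y in [7, 10]  -> 2 point(s)
Affine points: 16. Add the point at infinity: total = 17.

#E(F_17) = 17


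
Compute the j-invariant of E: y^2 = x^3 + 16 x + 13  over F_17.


Delta = -16(4 a^3 + 27 b^2) mod 17 = 3
-1728 * (4 a)^3 = -1728 * (4*16)^3 mod 17 = 7
j = 7 * 3^(-1) mod 17 = 8

j = 8 (mod 17)


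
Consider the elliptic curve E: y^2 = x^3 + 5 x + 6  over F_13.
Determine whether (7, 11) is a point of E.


Check whether y^2 = x^3 + 5 x + 6 (mod 13) for (x, y) = (7, 11).
LHS: y^2 = 11^2 mod 13 = 4
RHS: x^3 + 5 x + 6 = 7^3 + 5*7 + 6 mod 13 = 7
LHS != RHS

No, not on the curve


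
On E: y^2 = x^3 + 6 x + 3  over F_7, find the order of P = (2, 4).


Compute successive multiples of P until we hit O:
  1P = (2, 4)
  2P = (5, 5)
  3P = (4, 0)
  4P = (5, 2)
  5P = (2, 3)
  6P = O

ord(P) = 6


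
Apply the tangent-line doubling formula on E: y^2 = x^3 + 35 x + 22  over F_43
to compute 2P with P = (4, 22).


Doubling: s = (3 x1^2 + a) / (2 y1)
s = (3*4^2 + 35) / (2*22) mod 43 = 40
x3 = s^2 - 2 x1 mod 43 = 40^2 - 2*4 = 1
y3 = s (x1 - x3) - y1 mod 43 = 40 * (4 - 1) - 22 = 12

2P = (1, 12)


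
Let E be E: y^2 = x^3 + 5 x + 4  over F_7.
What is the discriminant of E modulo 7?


4 a^3 + 27 b^2 = 4*5^3 + 27*4^2 = 500 + 432 = 932
Delta = -16 * (932) = -14912
Delta mod 7 = 5

Delta = 5 (mod 7)


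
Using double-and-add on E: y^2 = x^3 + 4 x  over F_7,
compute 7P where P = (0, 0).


k = 7 = 111_2 (binary, LSB first: 111)
Double-and-add from P = (0, 0):
  bit 0 = 1: acc = O + (0, 0) = (0, 0)
  bit 1 = 1: acc = (0, 0) + O = (0, 0)
  bit 2 = 1: acc = (0, 0) + O = (0, 0)

7P = (0, 0)


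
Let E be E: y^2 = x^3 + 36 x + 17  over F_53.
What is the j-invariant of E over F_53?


Delta = -16(4 a^3 + 27 b^2) mod 53 = 3
-1728 * (4 a)^3 = -1728 * (4*36)^3 mod 53 = 39
j = 39 * 3^(-1) mod 53 = 13

j = 13 (mod 53)


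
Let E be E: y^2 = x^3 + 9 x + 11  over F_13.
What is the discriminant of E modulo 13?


4 a^3 + 27 b^2 = 4*9^3 + 27*11^2 = 2916 + 3267 = 6183
Delta = -16 * (6183) = -98928
Delta mod 13 = 2

Delta = 2 (mod 13)


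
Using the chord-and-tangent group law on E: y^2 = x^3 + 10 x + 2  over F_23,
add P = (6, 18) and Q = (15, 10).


P != Q, so use the chord formula.
s = (y2 - y1) / (x2 - x1) = (15) / (9) mod 23 = 17
x3 = s^2 - x1 - x2 mod 23 = 17^2 - 6 - 15 = 15
y3 = s (x1 - x3) - y1 mod 23 = 17 * (6 - 15) - 18 = 13

P + Q = (15, 13)


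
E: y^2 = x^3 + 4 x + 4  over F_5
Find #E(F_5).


For each x in F_5, count y with y^2 = x^3 + 4 x + 4 mod 5:
  x = 0: RHS = 4, y in [2, 3]  -> 2 point(s)
  x = 1: RHS = 4, y in [2, 3]  -> 2 point(s)
  x = 2: RHS = 0, y in [0]  -> 1 point(s)
  x = 4: RHS = 4, y in [2, 3]  -> 2 point(s)
Affine points: 7. Add the point at infinity: total = 8.

#E(F_5) = 8


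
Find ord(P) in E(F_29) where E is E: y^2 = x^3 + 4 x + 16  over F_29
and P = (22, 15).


Compute successive multiples of P until we hit O:
  1P = (22, 15)
  2P = (21, 20)
  3P = (11, 17)
  4P = (20, 11)
  5P = (20, 18)
  6P = (11, 12)
  7P = (21, 9)
  8P = (22, 14)
  ... (continuing to 9P)
  9P = O

ord(P) = 9


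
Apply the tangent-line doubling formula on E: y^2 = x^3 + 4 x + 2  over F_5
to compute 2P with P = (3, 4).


Doubling: s = (3 x1^2 + a) / (2 y1)
s = (3*3^2 + 4) / (2*4) mod 5 = 2
x3 = s^2 - 2 x1 mod 5 = 2^2 - 2*3 = 3
y3 = s (x1 - x3) - y1 mod 5 = 2 * (3 - 3) - 4 = 1

2P = (3, 1)


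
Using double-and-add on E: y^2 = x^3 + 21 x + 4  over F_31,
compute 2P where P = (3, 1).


k = 2 = 10_2 (binary, LSB first: 01)
Double-and-add from P = (3, 1):
  bit 0 = 0: acc unchanged = O
  bit 1 = 1: acc = O + (12, 0) = (12, 0)

2P = (12, 0)


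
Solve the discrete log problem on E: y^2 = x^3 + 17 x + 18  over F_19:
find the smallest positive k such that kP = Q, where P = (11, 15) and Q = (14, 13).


Enumerate multiples of P until we hit Q = (14, 13):
  1P = (11, 15)
  2P = (16, 4)
  3P = (9, 11)
  4P = (3, 1)
  5P = (14, 13)
Match found at i = 5.

k = 5


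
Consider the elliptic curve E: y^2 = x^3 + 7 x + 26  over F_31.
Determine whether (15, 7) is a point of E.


Check whether y^2 = x^3 + 7 x + 26 (mod 31) for (x, y) = (15, 7).
LHS: y^2 = 7^2 mod 31 = 18
RHS: x^3 + 7 x + 26 = 15^3 + 7*15 + 26 mod 31 = 3
LHS != RHS

No, not on the curve


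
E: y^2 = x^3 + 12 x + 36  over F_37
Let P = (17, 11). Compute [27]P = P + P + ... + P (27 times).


k = 27 = 11011_2 (binary, LSB first: 11011)
Double-and-add from P = (17, 11):
  bit 0 = 1: acc = O + (17, 11) = (17, 11)
  bit 1 = 1: acc = (17, 11) + (30, 33) = (6, 19)
  bit 2 = 0: acc unchanged = (6, 19)
  bit 3 = 1: acc = (6, 19) + (0, 6) = (10, 34)
  bit 4 = 1: acc = (10, 34) + (1, 30) = (23, 26)

27P = (23, 26)


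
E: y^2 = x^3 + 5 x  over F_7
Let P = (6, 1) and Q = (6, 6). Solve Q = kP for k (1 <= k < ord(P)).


Enumerate multiples of P until we hit Q = (6, 6):
  1P = (6, 1)
  2P = (4, 0)
  3P = (6, 6)
Match found at i = 3.

k = 3


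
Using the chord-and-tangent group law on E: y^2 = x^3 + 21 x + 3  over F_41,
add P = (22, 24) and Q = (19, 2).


P != Q, so use the chord formula.
s = (y2 - y1) / (x2 - x1) = (19) / (38) mod 41 = 21
x3 = s^2 - x1 - x2 mod 41 = 21^2 - 22 - 19 = 31
y3 = s (x1 - x3) - y1 mod 41 = 21 * (22 - 31) - 24 = 33

P + Q = (31, 33)


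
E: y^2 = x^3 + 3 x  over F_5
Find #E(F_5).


For each x in F_5, count y with y^2 = x^3 + 3 x + 0 mod 5:
  x = 0: RHS = 0, y in [0]  -> 1 point(s)
  x = 1: RHS = 4, y in [2, 3]  -> 2 point(s)
  x = 2: RHS = 4, y in [2, 3]  -> 2 point(s)
  x = 3: RHS = 1, y in [1, 4]  -> 2 point(s)
  x = 4: RHS = 1, y in [1, 4]  -> 2 point(s)
Affine points: 9. Add the point at infinity: total = 10.

#E(F_5) = 10


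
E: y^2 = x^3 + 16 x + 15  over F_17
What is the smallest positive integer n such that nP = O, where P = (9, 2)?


Compute successive multiples of P until we hit O:
  1P = (9, 2)
  2P = (0, 7)
  3P = (6, 2)
  4P = (2, 15)
  5P = (15, 14)
  6P = (14, 5)
  7P = (10, 11)
  8P = (11, 14)
  ... (continuing to 25P)
  25P = O

ord(P) = 25


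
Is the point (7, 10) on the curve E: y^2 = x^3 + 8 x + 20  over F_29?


Check whether y^2 = x^3 + 8 x + 20 (mod 29) for (x, y) = (7, 10).
LHS: y^2 = 10^2 mod 29 = 13
RHS: x^3 + 8 x + 20 = 7^3 + 8*7 + 20 mod 29 = 13
LHS = RHS

Yes, on the curve


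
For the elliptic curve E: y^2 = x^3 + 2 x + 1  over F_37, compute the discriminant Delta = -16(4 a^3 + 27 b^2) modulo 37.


4 a^3 + 27 b^2 = 4*2^3 + 27*1^2 = 32 + 27 = 59
Delta = -16 * (59) = -944
Delta mod 37 = 18

Delta = 18 (mod 37)


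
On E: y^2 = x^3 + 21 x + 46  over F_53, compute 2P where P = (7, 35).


Doubling: s = (3 x1^2 + a) / (2 y1)
s = (3*7^2 + 21) / (2*35) mod 53 = 13
x3 = s^2 - 2 x1 mod 53 = 13^2 - 2*7 = 49
y3 = s (x1 - x3) - y1 mod 53 = 13 * (7 - 49) - 35 = 2

2P = (49, 2)


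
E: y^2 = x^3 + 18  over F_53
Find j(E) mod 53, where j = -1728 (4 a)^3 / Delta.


Delta = -16(4 a^3 + 27 b^2) mod 53 = 5
-1728 * (4 a)^3 = -1728 * (4*0)^3 mod 53 = 0
j = 0 * 5^(-1) mod 53 = 0

j = 0 (mod 53)


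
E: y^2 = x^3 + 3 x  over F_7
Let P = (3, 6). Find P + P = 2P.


Doubling: s = (3 x1^2 + a) / (2 y1)
s = (3*3^2 + 3) / (2*6) mod 7 = 6
x3 = s^2 - 2 x1 mod 7 = 6^2 - 2*3 = 2
y3 = s (x1 - x3) - y1 mod 7 = 6 * (3 - 2) - 6 = 0

2P = (2, 0)


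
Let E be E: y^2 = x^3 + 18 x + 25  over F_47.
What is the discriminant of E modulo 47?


4 a^3 + 27 b^2 = 4*18^3 + 27*25^2 = 23328 + 16875 = 40203
Delta = -16 * (40203) = -643248
Delta mod 47 = 41

Delta = 41 (mod 47)


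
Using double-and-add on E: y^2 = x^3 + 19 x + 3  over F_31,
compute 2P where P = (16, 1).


k = 2 = 10_2 (binary, LSB first: 01)
Double-and-add from P = (16, 1):
  bit 0 = 0: acc unchanged = O
  bit 1 = 1: acc = O + (4, 9) = (4, 9)

2P = (4, 9)


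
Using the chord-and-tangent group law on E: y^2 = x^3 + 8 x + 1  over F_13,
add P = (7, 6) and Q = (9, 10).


P != Q, so use the chord formula.
s = (y2 - y1) / (x2 - x1) = (4) / (2) mod 13 = 2
x3 = s^2 - x1 - x2 mod 13 = 2^2 - 7 - 9 = 1
y3 = s (x1 - x3) - y1 mod 13 = 2 * (7 - 1) - 6 = 6

P + Q = (1, 6)


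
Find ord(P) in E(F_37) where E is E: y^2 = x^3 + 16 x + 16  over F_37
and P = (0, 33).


Compute successive multiples of P until we hit O:
  1P = (0, 33)
  2P = (4, 12)
  3P = (12, 30)
  4P = (32, 12)
  5P = (33, 6)
  6P = (1, 25)
  7P = (26, 27)
  8P = (22, 29)
  ... (continuing to 42P)
  42P = O

ord(P) = 42


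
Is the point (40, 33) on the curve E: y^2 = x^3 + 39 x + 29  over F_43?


Check whether y^2 = x^3 + 39 x + 29 (mod 43) for (x, y) = (40, 33).
LHS: y^2 = 33^2 mod 43 = 14
RHS: x^3 + 39 x + 29 = 40^3 + 39*40 + 29 mod 43 = 14
LHS = RHS

Yes, on the curve


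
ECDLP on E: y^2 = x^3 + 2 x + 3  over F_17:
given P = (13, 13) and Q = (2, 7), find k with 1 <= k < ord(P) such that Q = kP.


Enumerate multiples of P until we hit Q = (2, 7):
  1P = (13, 13)
  2P = (12, 2)
  3P = (11, 9)
  4P = (14, 2)
  5P = (9, 11)
  6P = (8, 15)
  7P = (5, 11)
  8P = (15, 12)
  9P = (2, 7)
Match found at i = 9.

k = 9


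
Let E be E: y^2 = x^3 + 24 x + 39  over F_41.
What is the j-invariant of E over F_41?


Delta = -16(4 a^3 + 27 b^2) mod 41 = 38
-1728 * (4 a)^3 = -1728 * (4*24)^3 mod 41 = 18
j = 18 * 38^(-1) mod 41 = 35

j = 35 (mod 41)


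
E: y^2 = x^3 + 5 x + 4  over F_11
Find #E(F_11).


For each x in F_11, count y with y^2 = x^3 + 5 x + 4 mod 11:
  x = 0: RHS = 4, y in [2, 9]  -> 2 point(s)
  x = 2: RHS = 0, y in [0]  -> 1 point(s)
  x = 4: RHS = 0, y in [0]  -> 1 point(s)
  x = 5: RHS = 0, y in [0]  -> 1 point(s)
  x = 10: RHS = 9, y in [3, 8]  -> 2 point(s)
Affine points: 7. Add the point at infinity: total = 8.

#E(F_11) = 8


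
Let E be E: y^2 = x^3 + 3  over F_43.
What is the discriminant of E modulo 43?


4 a^3 + 27 b^2 = 4*0^3 + 27*3^2 = 0 + 243 = 243
Delta = -16 * (243) = -3888
Delta mod 43 = 25

Delta = 25 (mod 43)


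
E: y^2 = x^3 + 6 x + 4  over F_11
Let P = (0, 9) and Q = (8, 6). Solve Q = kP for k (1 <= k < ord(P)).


Enumerate multiples of P until we hit Q = (8, 6):
  1P = (0, 9)
  2P = (5, 4)
  3P = (7, 9)
  4P = (4, 2)
  5P = (8, 5)
  6P = (6, 5)
  7P = (3, 4)
  8P = (1, 0)
  9P = (3, 7)
  10P = (6, 6)
  11P = (8, 6)
Match found at i = 11.

k = 11


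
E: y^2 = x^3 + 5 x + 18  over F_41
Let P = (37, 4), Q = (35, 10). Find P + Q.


P != Q, so use the chord formula.
s = (y2 - y1) / (x2 - x1) = (6) / (39) mod 41 = 38
x3 = s^2 - x1 - x2 mod 41 = 38^2 - 37 - 35 = 19
y3 = s (x1 - x3) - y1 mod 41 = 38 * (37 - 19) - 4 = 24

P + Q = (19, 24)


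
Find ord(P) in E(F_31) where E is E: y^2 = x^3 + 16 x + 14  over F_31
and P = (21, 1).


Compute successive multiples of P until we hit O:
  1P = (21, 1)
  2P = (29, 6)
  3P = (9, 22)
  4P = (6, 27)
  5P = (11, 23)
  6P = (15, 23)
  7P = (5, 23)
  8P = (19, 4)
  ... (continuing to 18P)
  18P = O

ord(P) = 18


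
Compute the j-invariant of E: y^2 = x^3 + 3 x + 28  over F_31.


Delta = -16(4 a^3 + 27 b^2) mod 31 = 26
-1728 * (4 a)^3 = -1728 * (4*3)^3 mod 31 = 29
j = 29 * 26^(-1) mod 31 = 19

j = 19 (mod 31)


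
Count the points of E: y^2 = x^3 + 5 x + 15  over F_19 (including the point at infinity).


For each x in F_19, count y with y^2 = x^3 + 5 x + 15 mod 19:
  x = 3: RHS = 0, y in [0]  -> 1 point(s)
  x = 4: RHS = 4, y in [2, 17]  -> 2 point(s)
  x = 8: RHS = 16, y in [4, 15]  -> 2 point(s)
  x = 10: RHS = 1, y in [1, 18]  -> 2 point(s)
  x = 12: RHS = 17, y in [6, 13]  -> 2 point(s)
  x = 13: RHS = 16, y in [4, 15]  -> 2 point(s)
  x = 14: RHS = 17, y in [6, 13]  -> 2 point(s)
  x = 15: RHS = 7, y in [8, 11]  -> 2 point(s)
  x = 16: RHS = 11, y in [7, 12]  -> 2 point(s)
  x = 17: RHS = 16, y in [4, 15]  -> 2 point(s)
  x = 18: RHS = 9, y in [3, 16]  -> 2 point(s)
Affine points: 21. Add the point at infinity: total = 22.

#E(F_19) = 22
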